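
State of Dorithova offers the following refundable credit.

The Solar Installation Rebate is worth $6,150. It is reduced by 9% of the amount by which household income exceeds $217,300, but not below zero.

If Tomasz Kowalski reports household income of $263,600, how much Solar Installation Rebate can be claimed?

$1,983

Solar Installation Rebate: 9% of the $46,300 excess over $217,300 is $4,167; credit = $6,150 − $4,167 = $1,983.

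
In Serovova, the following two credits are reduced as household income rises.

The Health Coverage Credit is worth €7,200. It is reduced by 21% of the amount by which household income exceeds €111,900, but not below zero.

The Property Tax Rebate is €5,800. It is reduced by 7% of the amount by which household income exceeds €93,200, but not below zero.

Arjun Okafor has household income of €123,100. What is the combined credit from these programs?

Health Coverage Credit: 21% of the €11,200 excess over €111,900 is €2,352; credit = €7,200 − €2,352 = €4,848.
Property Tax Rebate: 7% of the €29,900 excess over €93,200 is €2,093; credit = €5,800 − €2,093 = €3,707.
Total: €4,848 + €3,707 = €8,555.

€8,555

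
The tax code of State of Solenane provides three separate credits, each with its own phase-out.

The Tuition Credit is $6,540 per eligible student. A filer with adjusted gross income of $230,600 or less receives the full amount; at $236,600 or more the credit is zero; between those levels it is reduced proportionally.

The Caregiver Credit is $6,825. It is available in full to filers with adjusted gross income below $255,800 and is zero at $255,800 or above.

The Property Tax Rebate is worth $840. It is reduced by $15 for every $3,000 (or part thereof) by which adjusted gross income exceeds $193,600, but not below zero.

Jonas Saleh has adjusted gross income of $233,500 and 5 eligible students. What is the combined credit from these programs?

$24,350

Tuition Credit: base = 5 × $6,540 = $32,700. $233,500 is $2,900 into a $6,000 phase-out range, leaving 3,100/6,000 of the credit: $32,700 × 3,100/6,000 = $16,895.
Caregiver Credit: $233,500 is below the $255,800 cutoff, so the full $6,825 applies.
Property Tax Rebate: income exceeds $193,600 by $39,900, which is 14 full-or-partial $3,000 increments; reduction = 14 × $15 = $210, leaving $630.
Total: $16,895 + $6,825 + $630 = $24,350.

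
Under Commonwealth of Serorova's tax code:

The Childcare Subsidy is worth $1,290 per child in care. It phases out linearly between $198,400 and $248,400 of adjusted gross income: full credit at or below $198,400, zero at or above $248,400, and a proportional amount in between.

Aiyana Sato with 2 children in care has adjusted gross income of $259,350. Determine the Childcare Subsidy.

Childcare Subsidy: base = 2 × $1,290 = $2,580. $259,350 is at or above $248,400, so the credit is $0.

$0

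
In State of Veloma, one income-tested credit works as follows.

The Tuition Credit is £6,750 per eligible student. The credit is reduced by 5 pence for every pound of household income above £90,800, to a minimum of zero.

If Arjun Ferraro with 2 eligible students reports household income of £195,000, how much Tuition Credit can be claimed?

Tuition Credit: base = 2 × £6,750 = £13,500. 5% of the £104,200 excess over £90,800 is £5,210; credit = £13,500 − £5,210 = £8,290.

£8,290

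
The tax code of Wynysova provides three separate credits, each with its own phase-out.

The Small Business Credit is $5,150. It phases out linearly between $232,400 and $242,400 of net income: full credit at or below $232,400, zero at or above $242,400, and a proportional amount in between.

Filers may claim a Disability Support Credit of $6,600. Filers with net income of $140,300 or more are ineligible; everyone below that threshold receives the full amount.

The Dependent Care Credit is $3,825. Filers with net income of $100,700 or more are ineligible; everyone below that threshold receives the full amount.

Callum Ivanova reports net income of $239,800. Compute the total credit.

$1,339

Small Business Credit: $239,800 is $7,400 into a $10,000 phase-out range, leaving 2,600/10,000 of the credit: $5,150 × 2,600/10,000 = $1,339.
Disability Support Credit: $239,800 meets or exceeds the $140,300 cutoff, so the credit is $0.
Dependent Care Credit: $239,800 meets or exceeds the $100,700 cutoff, so the credit is $0.
Total: $1,339 + $0 + $0 = $1,339.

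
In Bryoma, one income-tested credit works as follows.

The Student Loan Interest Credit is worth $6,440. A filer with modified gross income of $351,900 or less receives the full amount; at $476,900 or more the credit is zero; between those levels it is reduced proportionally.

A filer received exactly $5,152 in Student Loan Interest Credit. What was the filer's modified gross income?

$5,152 is 5,152/6,440 of the full $6,440, so 1,288/6,440 of the $125,000 range has been used: income = $351,900 + $125,000 × 1,288/6,440 = $376,900.

$376,900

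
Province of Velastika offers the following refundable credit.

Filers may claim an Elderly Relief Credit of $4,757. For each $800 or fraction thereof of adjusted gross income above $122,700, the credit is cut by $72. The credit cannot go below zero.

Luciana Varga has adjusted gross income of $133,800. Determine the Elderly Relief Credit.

Elderly Relief Credit: income exceeds $122,700 by $11,100, which is 14 full-or-partial $800 increments; reduction = 14 × $72 = $1,008, leaving $3,749.

$3,749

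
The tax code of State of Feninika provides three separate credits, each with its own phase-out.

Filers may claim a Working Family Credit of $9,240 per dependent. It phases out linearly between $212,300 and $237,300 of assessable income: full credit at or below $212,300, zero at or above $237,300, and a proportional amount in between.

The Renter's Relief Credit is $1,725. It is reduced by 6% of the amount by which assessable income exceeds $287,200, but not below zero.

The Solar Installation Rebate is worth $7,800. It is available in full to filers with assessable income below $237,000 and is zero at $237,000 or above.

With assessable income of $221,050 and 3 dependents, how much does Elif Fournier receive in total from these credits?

Working Family Credit: base = 3 × $9,240 = $27,720. $221,050 is $8,750 into a $25,000 phase-out range, leaving 16,250/25,000 of the credit: $27,720 × 16,250/25,000 = $18,018.
Renter's Relief Credit: $221,050 is at or below the $287,200 threshold, so the full $1,725 applies.
Solar Installation Rebate: $221,050 is below the $237,000 cutoff, so the full $7,800 applies.
Total: $18,018 + $1,725 + $7,800 = $27,543.

$27,543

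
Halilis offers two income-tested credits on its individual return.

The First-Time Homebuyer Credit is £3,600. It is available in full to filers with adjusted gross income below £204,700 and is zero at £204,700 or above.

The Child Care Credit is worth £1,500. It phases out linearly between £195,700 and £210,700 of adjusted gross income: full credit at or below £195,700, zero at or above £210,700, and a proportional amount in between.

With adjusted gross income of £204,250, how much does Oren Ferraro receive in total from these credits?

First-Time Homebuyer Credit: £204,250 is below the £204,700 cutoff, so the full £3,600 applies.
Child Care Credit: £204,250 is £8,550 into a £15,000 phase-out range, leaving 6,450/15,000 of the credit: £1,500 × 6,450/15,000 = £645.
Total: £3,600 + £645 = £4,245.

£4,245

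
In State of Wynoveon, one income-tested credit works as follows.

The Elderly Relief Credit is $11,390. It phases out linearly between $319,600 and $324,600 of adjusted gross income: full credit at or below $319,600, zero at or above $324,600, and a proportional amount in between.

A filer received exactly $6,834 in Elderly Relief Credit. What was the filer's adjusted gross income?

$321,600

$6,834 is 6,834/11,390 of the full $11,390, so 4,556/11,390 of the $5,000 range has been used: income = $319,600 + $5,000 × 4,556/11,390 = $321,600.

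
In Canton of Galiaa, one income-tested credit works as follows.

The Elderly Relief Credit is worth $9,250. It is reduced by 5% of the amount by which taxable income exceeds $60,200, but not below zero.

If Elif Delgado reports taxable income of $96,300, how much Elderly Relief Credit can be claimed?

$7,445

Elderly Relief Credit: 5% of the $36,100 excess over $60,200 is $1,805; credit = $9,250 − $1,805 = $7,445.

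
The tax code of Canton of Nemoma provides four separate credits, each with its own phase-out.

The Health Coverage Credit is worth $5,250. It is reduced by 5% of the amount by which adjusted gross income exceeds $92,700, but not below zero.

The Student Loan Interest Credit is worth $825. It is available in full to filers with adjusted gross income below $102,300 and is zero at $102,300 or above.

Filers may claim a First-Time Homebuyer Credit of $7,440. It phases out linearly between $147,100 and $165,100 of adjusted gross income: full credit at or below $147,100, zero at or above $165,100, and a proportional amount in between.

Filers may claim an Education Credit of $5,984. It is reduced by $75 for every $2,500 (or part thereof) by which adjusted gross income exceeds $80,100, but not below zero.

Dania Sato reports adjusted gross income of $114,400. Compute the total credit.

$16,539

Health Coverage Credit: 5% of the $21,700 excess over $92,700 is $1,085; credit = $5,250 − $1,085 = $4,165.
Student Loan Interest Credit: $114,400 meets or exceeds the $102,300 cutoff, so the credit is $0.
First-Time Homebuyer Credit: $114,400 is at or below the $147,100 threshold, so the full $7,440 applies.
Education Credit: income exceeds $80,100 by $34,300, which is 14 full-or-partial $2,500 increments; reduction = 14 × $75 = $1,050, leaving $4,934.
Total: $4,165 + $0 + $7,440 + $4,934 = $16,539.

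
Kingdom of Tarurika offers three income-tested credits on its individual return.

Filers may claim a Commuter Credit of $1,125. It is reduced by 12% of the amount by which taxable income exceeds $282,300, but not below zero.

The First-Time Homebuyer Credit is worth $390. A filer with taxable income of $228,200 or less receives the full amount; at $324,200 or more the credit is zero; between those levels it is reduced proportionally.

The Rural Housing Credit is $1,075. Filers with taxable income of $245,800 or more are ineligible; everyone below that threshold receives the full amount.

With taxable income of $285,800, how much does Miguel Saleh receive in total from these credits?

$861

Commuter Credit: 12% of the $3,500 excess over $282,300 is $420; credit = $1,125 − $420 = $705.
First-Time Homebuyer Credit: $285,800 is $57,600 into a $96,000 phase-out range, leaving 38,400/96,000 of the credit: $390 × 38,400/96,000 = $156.
Rural Housing Credit: $285,800 meets or exceeds the $245,800 cutoff, so the credit is $0.
Total: $705 + $156 + $0 = $861.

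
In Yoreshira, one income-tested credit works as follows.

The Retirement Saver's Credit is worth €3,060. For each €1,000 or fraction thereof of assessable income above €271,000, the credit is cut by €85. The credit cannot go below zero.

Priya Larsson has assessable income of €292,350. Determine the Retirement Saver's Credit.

€1,190

Retirement Saver's Credit: income exceeds €271,000 by €21,350, which is 22 full-or-partial €1,000 increments; reduction = 22 × €85 = €1,870, leaving €1,190.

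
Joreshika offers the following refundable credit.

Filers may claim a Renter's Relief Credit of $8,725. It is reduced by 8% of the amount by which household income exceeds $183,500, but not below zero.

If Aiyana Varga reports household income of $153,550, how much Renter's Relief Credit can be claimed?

$8,725

Renter's Relief Credit: $153,550 is at or below the $183,500 threshold, so the full $8,725 applies.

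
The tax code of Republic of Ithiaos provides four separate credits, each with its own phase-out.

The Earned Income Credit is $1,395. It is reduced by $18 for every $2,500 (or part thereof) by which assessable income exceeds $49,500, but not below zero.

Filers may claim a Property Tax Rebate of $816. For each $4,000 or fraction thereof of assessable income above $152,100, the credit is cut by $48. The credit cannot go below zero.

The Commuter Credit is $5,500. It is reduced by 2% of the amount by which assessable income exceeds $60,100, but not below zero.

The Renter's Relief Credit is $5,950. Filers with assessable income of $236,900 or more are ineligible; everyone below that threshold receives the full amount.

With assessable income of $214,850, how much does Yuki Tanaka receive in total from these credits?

Earned Income Credit: income exceeds $49,500 by $165,350, which is 67 full-or-partial $2,500 increments; reduction = 67 × $18 = $1,206, leaving $189.
Property Tax Rebate: income exceeds $152,100 by $62,750, which is 16 full-or-partial $4,000 increments; reduction = 16 × $48 = $768, leaving $48.
Commuter Credit: 2% of the $154,750 excess over $60,100 is $3,095; credit = $5,500 − $3,095 = $2,405.
Renter's Relief Credit: $214,850 is below the $236,900 cutoff, so the full $5,950 applies.
Total: $189 + $48 + $2,405 + $5,950 = $8,592.

$8,592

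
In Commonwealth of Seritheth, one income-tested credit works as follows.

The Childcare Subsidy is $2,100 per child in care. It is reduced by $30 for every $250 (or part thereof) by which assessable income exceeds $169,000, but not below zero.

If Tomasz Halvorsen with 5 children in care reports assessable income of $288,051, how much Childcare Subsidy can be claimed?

Childcare Subsidy: base = 5 × $2,100 = $10,500. income exceeds $169,000 by $119,051 → 477 increments × $30 = $14,310 ≥ base, so the credit is $0.

$0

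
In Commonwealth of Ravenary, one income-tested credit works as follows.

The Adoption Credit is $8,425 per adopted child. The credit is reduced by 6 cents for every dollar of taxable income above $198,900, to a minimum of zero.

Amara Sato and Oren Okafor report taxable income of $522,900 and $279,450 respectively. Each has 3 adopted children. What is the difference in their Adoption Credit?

$14,607

Amara ($522,900): Adoption Credit: base = 3 × $8,425 = $25,275. 6% of the $324,000 excess over $198,900 is $19,440; credit = $25,275 − $19,440 = $5,835.
Oren ($279,450): Adoption Credit: base = 3 × $8,425 = $25,275. 6% of the $80,550 excess over $198,900 is $4,833; credit = $25,275 − $4,833 = $20,442.
Difference: |$5,835 − $20,442| = $14,607.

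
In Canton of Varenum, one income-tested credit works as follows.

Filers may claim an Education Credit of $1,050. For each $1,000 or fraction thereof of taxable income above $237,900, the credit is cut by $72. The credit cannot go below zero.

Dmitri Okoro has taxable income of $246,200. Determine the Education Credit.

$402

Education Credit: income exceeds $237,900 by $8,300, which is 9 full-or-partial $1,000 increments; reduction = 9 × $72 = $648, leaving $402.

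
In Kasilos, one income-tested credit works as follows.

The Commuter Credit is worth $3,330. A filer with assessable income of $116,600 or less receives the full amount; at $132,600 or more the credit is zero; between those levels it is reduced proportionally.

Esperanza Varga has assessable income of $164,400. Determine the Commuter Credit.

$0

Commuter Credit: $164,400 is at or above $132,600, so the credit is $0.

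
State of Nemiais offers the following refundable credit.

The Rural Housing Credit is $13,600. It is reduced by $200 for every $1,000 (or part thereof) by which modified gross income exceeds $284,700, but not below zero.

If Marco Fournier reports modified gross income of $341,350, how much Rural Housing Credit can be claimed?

Rural Housing Credit: income exceeds $284,700 by $56,650, which is 57 full-or-partial $1,000 increments; reduction = 57 × $200 = $11,400, leaving $2,200.

$2,200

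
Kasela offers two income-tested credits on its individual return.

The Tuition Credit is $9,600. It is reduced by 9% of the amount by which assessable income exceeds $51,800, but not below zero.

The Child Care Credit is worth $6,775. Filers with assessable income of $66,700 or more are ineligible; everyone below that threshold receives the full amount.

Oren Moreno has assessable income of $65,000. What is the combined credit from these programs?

$15,187

Tuition Credit: 9% of the $13,200 excess over $51,800 is $1,188; credit = $9,600 − $1,188 = $8,412.
Child Care Credit: $65,000 is below the $66,700 cutoff, so the full $6,775 applies.
Total: $8,412 + $6,775 = $15,187.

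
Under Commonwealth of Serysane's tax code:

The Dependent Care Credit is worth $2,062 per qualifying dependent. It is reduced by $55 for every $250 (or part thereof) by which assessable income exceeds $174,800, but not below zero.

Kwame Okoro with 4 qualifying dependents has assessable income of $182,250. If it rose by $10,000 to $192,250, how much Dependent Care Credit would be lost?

At $182,250 — base = 4 × $2,062 = $8,248. income exceeds $174,800 by $7,450, which is 30 full-or-partial $250 increments; reduction = 30 × $55 = $1,650, leaving $6,598.
At $192,250 — base = 4 × $2,062 = $8,248. income exceeds $174,800 by $17,450, which is 70 full-or-partial $250 increments; reduction = 70 × $55 = $3,850, leaving $4,398.
Lost: $6,598 − $4,398 = $2,200.

$2,200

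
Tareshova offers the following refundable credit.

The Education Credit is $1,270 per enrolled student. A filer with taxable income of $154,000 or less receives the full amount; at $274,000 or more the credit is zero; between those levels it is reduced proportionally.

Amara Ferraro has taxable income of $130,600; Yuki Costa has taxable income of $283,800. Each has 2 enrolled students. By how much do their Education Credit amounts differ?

Amara ($130,600): Education Credit: base = 2 × $1,270 = $2,540. $130,600 is at or below the $154,000 threshold, so the full $2,540 applies.
Yuki ($283,800): Education Credit: base = 2 × $1,270 = $2,540. $283,800 is at or above $274,000, so the credit is $0.
Difference: |$2,540 − $0| = $2,540.

$2,540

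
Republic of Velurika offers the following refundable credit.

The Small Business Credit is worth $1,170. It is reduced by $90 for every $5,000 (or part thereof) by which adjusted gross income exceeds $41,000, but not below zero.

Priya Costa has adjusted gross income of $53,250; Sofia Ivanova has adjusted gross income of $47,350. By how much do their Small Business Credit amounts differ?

$90

Priya ($53,250): Small Business Credit: income exceeds $41,000 by $12,250, which is 3 full-or-partial $5,000 increments; reduction = 3 × $90 = $270, leaving $900.
Sofia ($47,350): Small Business Credit: income exceeds $41,000 by $6,350, which is 2 full-or-partial $5,000 increments; reduction = 2 × $90 = $180, leaving $990.
Difference: |$900 − $990| = $90.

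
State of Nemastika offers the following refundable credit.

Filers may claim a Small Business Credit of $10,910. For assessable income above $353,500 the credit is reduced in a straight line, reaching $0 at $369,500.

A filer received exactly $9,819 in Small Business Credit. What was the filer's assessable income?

$9,819 is 9,819/10,910 of the full $10,910, so 1,091/10,910 of the $16,000 range has been used: income = $353,500 + $16,000 × 1,091/10,910 = $355,100.

$355,100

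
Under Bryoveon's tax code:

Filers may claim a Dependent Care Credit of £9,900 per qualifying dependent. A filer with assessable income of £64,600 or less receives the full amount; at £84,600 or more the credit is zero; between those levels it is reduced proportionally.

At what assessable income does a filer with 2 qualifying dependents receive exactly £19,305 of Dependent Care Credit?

£65,100

Full credit = 2 × £9,900 = £19,800.
£19,305 is 19,305/19,800 of the full £19,800, so 495/19,800 of the £20,000 range has been used: income = £64,600 + £20,000 × 495/19,800 = £65,100.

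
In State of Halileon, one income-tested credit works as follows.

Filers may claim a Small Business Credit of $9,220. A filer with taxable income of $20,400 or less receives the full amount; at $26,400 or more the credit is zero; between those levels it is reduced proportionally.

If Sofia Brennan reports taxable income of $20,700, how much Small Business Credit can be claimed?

$8,759

Small Business Credit: $20,700 is $300 into a $6,000 phase-out range, leaving 5,700/6,000 of the credit: $9,220 × 5,700/6,000 = $8,759.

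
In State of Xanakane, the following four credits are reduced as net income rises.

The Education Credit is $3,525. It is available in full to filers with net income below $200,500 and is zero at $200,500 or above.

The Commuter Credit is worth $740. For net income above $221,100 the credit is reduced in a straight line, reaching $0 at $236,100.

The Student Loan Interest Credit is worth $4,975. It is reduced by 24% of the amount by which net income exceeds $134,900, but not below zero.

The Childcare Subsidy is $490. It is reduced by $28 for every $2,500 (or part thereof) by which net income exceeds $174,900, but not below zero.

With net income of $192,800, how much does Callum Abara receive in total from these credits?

Education Credit: $192,800 is below the $200,500 cutoff, so the full $3,525 applies.
Commuter Credit: $192,800 is at or below the $221,100 threshold, so the full $740 applies.
Student Loan Interest Credit: 24% of the $57,900 excess over $134,900 is $13,896 ≥ base, so the credit is $0.
Childcare Subsidy: income exceeds $174,900 by $17,900, which is 8 full-or-partial $2,500 increments; reduction = 8 × $28 = $224, leaving $266.
Total: $3,525 + $740 + $0 + $266 = $4,531.

$4,531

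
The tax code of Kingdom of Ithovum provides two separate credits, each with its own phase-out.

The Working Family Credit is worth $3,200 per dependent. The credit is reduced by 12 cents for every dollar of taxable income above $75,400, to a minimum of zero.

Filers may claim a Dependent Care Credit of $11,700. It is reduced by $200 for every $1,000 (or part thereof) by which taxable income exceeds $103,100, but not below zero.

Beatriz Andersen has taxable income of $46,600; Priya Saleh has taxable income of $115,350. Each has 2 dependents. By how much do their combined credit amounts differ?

Beatriz ($46,600): Working Family Credit: base = 2 × $3,200 = $6,400. $46,600 is at or below the $75,400 threshold, so the full $6,400 applies. Dependent Care Credit: $46,600 is at or below the $103,100 threshold, so the full $11,700 applies. total $6,400 + $11,700 = $18,100
Priya ($115,350): Working Family Credit: base = 2 × $3,200 = $6,400. 12% of the $39,950 excess over $75,400 is $4,794; credit = $6,400 − $4,794 = $1,606. Dependent Care Credit: income exceeds $103,100 by $12,250, which is 13 full-or-partial $1,000 increments; reduction = 13 × $200 = $2,600, leaving $9,100. total $1,606 + $9,100 = $10,706
Difference: |$18,100 − $10,706| = $7,394.

$7,394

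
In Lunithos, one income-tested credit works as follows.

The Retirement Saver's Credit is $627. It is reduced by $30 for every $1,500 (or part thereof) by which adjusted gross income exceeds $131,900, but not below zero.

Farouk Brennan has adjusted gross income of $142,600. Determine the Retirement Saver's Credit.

Retirement Saver's Credit: income exceeds $131,900 by $10,700, which is 8 full-or-partial $1,500 increments; reduction = 8 × $30 = $240, leaving $387.

$387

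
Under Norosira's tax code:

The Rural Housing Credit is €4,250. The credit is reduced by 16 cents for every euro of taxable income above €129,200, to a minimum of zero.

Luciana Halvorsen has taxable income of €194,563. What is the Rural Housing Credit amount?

Rural Housing Credit: 16% of the €65,363 excess over €129,200 is €10,458.08 ≥ base, so the credit is €0.

€0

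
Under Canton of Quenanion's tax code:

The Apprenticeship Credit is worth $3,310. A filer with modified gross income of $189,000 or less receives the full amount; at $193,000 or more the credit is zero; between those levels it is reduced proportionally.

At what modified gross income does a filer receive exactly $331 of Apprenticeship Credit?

$192,600

$331 is 331/3,310 of the full $3,310, so 2,979/3,310 of the $4,000 range has been used: income = $189,000 + $4,000 × 2,979/3,310 = $192,600.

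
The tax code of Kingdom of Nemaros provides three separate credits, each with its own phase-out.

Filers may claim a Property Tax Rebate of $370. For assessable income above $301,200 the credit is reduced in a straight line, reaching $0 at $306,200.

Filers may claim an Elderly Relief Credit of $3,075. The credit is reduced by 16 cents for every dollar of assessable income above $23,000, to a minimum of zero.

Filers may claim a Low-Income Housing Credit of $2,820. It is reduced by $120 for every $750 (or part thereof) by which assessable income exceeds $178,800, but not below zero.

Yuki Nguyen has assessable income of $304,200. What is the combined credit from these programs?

$148

Property Tax Rebate: $304,200 is $3,000 into a $5,000 phase-out range, leaving 2,000/5,000 of the credit: $370 × 2,000/5,000 = $148.
Elderly Relief Credit: 16% of the $281,200 excess over $23,000 is $44,992 ≥ base, so the credit is $0.
Low-Income Housing Credit: income exceeds $178,800 by $125,400 → 168 increments × $120 = $20,160 ≥ base, so the credit is $0.
Total: $148 + $0 + $0 = $148.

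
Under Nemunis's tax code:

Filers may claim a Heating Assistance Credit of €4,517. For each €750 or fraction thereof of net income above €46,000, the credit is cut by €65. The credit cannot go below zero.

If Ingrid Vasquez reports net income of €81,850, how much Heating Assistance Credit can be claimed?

€1,397

Heating Assistance Credit: income exceeds €46,000 by €35,850, which is 48 full-or-partial €750 increments; reduction = 48 × €65 = €3,120, leaving €1,397.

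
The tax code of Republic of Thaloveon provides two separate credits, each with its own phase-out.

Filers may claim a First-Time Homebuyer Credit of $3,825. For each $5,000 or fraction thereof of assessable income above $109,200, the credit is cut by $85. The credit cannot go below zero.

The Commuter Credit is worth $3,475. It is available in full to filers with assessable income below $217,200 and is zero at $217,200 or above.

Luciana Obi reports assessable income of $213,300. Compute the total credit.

$5,515

First-Time Homebuyer Credit: income exceeds $109,200 by $104,100, which is 21 full-or-partial $5,000 increments; reduction = 21 × $85 = $1,785, leaving $2,040.
Commuter Credit: $213,300 is below the $217,200 cutoff, so the full $3,475 applies.
Total: $2,040 + $3,475 = $5,515.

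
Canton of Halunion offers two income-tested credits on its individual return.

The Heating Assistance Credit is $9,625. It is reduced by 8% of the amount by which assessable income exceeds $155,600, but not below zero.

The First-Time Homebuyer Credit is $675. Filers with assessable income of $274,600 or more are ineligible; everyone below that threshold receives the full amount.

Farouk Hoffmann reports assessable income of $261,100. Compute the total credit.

Heating Assistance Credit: 8% of the $105,500 excess over $155,600 is $8,440; credit = $9,625 − $8,440 = $1,185.
First-Time Homebuyer Credit: $261,100 is below the $274,600 cutoff, so the full $675 applies.
Total: $1,185 + $675 = $1,860.

$1,860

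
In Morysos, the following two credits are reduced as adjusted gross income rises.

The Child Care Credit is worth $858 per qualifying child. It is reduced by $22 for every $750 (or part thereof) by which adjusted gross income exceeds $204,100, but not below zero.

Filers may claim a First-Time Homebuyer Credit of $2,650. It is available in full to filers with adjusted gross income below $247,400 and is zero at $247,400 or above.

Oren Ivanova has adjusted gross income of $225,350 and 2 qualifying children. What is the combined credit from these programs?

Child Care Credit: base = 2 × $858 = $1,716. income exceeds $204,100 by $21,250, which is 29 full-or-partial $750 increments; reduction = 29 × $22 = $638, leaving $1,078.
First-Time Homebuyer Credit: $225,350 is below the $247,400 cutoff, so the full $2,650 applies.
Total: $1,078 + $2,650 = $3,728.

$3,728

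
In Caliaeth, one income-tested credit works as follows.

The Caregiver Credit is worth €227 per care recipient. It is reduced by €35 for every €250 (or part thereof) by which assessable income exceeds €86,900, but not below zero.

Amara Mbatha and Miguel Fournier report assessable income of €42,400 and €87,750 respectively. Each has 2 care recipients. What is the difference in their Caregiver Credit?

Amara (€42,400): Caregiver Credit: base = 2 × €227 = €454. €42,400 is at or below the €86,900 threshold, so the full €454 applies.
Miguel (€87,750): Caregiver Credit: base = 2 × €227 = €454. income exceeds €86,900 by €850, which is 4 full-or-partial €250 increments; reduction = 4 × €35 = €140, leaving €314.
Difference: |€454 − €314| = €140.

€140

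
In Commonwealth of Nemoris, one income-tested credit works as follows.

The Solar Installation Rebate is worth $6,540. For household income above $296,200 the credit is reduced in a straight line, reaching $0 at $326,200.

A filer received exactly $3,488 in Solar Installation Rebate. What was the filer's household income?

$3,488 is 3,488/6,540 of the full $6,540, so 3,052/6,540 of the $30,000 range has been used: income = $296,200 + $30,000 × 3,052/6,540 = $310,200.

$310,200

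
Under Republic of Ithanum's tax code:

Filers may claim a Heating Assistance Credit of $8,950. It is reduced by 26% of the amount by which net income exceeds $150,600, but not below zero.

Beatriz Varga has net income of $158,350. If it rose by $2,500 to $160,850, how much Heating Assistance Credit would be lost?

At $158,350 — 26% of the $7,750 excess over $150,600 is $2,015; credit = $8,950 − $2,015 = $6,935.
At $160,850 — 26% of the $10,250 excess over $150,600 is $2,665; credit = $8,950 − $2,665 = $6,285.
Lost: $6,935 − $6,285 = $650.

$650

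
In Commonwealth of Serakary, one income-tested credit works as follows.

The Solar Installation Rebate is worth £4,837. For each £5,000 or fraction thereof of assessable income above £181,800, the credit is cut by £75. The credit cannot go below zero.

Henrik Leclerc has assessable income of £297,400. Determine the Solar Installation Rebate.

Solar Installation Rebate: income exceeds £181,800 by £115,600, which is 24 full-or-partial £5,000 increments; reduction = 24 × £75 = £1,800, leaving £3,037.

£3,037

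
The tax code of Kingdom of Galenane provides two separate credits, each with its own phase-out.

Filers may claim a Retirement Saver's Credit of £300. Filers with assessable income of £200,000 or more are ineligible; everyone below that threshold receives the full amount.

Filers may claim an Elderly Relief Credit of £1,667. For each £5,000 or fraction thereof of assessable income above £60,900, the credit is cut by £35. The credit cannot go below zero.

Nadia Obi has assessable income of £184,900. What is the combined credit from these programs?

Retirement Saver's Credit: £184,900 is below the £200,000 cutoff, so the full £300 applies.
Elderly Relief Credit: income exceeds £60,900 by £124,000, which is 25 full-or-partial £5,000 increments; reduction = 25 × £35 = £875, leaving £792.
Total: £300 + £792 = £1,092.

£1,092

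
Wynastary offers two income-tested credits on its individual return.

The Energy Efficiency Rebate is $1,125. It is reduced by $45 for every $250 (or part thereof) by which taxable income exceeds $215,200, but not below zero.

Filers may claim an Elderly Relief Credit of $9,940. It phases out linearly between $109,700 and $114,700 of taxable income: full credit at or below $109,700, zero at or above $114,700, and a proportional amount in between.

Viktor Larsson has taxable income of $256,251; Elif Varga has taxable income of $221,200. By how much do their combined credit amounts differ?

Viktor ($256,251): Energy Efficiency Rebate: income exceeds $215,200 by $41,051 → 165 increments × $45 = $7,425 ≥ base, so the credit is $0. Elderly Relief Credit: $256,251 is at or above $114,700, so the credit is $0. total $0 + $0 = $0
Elif ($221,200): Energy Efficiency Rebate: income exceeds $215,200 by $6,000, which is 24 full-or-partial $250 increments; reduction = 24 × $45 = $1,080, leaving $45. Elderly Relief Credit: $221,200 is at or above $114,700, so the credit is $0. total $45 + $0 = $45
Difference: |$0 − $45| = $45.

$45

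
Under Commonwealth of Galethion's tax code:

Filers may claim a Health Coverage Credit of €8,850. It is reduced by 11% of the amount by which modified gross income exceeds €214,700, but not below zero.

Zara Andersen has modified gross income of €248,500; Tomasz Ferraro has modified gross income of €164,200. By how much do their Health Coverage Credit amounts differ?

€3,718

Zara (€248,500): Health Coverage Credit: 11% of the €33,800 excess over €214,700 is €3,718; credit = €8,850 − €3,718 = €5,132.
Tomasz (€164,200): Health Coverage Credit: €164,200 is at or below the €214,700 threshold, so the full €8,850 applies.
Difference: |€5,132 − €8,850| = €3,718.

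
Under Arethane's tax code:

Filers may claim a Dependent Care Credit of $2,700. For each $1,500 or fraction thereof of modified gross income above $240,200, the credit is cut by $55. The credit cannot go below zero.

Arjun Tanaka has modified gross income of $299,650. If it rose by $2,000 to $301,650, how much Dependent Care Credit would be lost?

$55

At $299,650 — income exceeds $240,200 by $59,450, which is 40 full-or-partial $1,500 increments; reduction = 40 × $55 = $2,200, leaving $500.
At $301,650 — income exceeds $240,200 by $61,450, which is 41 full-or-partial $1,500 increments; reduction = 41 × $55 = $2,255, leaving $445.
Lost: $500 − $445 = $55.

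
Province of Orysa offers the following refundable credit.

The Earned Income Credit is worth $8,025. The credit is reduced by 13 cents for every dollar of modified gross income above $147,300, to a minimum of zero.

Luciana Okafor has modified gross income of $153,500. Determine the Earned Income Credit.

$7,219

Earned Income Credit: 13% of the $6,200 excess over $147,300 is $806; credit = $8,025 − $806 = $7,219.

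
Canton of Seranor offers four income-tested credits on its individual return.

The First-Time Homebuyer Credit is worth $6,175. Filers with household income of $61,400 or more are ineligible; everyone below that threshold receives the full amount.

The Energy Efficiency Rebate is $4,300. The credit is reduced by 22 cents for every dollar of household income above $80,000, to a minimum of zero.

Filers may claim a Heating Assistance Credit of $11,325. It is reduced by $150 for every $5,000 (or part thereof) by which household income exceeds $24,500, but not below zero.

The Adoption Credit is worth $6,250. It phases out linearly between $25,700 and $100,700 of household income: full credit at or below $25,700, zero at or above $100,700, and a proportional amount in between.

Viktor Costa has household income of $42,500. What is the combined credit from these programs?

$26,050

First-Time Homebuyer Credit: $42,500 is below the $61,400 cutoff, so the full $6,175 applies.
Energy Efficiency Rebate: $42,500 is at or below the $80,000 threshold, so the full $4,300 applies.
Heating Assistance Credit: income exceeds $24,500 by $18,000, which is 4 full-or-partial $5,000 increments; reduction = 4 × $150 = $600, leaving $10,725.
Adoption Credit: $42,500 is $16,800 into a $75,000 phase-out range, leaving 58,200/75,000 of the credit: $6,250 × 58,200/75,000 = $4,850.
Total: $6,175 + $4,300 + $10,725 + $4,850 = $26,050.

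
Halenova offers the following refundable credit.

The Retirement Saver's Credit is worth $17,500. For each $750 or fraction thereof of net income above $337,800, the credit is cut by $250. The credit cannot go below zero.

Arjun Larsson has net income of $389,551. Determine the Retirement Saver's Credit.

Retirement Saver's Credit: income exceeds $337,800 by $51,751 → 70 increments × $250 = $17,500 ≥ base, so the credit is $0.

$0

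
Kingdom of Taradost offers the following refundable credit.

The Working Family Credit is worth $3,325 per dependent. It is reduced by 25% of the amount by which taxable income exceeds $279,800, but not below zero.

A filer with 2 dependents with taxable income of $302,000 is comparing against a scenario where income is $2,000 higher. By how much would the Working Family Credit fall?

$500

At $302,000 — base = 2 × $3,325 = $6,650. 25% of the $22,200 excess over $279,800 is $5,550; credit = $6,650 − $5,550 = $1,100.
At $304,000 — base = 2 × $3,325 = $6,650. 25% of the $24,200 excess over $279,800 is $6,050; credit = $6,650 − $6,050 = $600.
Lost: $1,100 − $600 = $500.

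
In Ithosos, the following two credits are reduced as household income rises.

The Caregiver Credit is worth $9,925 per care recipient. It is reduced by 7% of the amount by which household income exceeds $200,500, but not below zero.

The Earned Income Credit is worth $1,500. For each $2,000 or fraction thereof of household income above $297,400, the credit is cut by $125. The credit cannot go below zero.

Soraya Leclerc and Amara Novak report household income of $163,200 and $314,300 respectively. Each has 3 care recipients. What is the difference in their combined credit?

$9,091

Soraya ($163,200): Caregiver Credit: base = 3 × $9,925 = $29,775. $163,200 is at or below the $200,500 threshold, so the full $29,775 applies. Earned Income Credit: $163,200 is at or below the $297,400 threshold, so the full $1,500 applies. total $29,775 + $1,500 = $31,275
Amara ($314,300): Caregiver Credit: base = 3 × $9,925 = $29,775. 7% of the $113,800 excess over $200,500 is $7,966; credit = $29,775 − $7,966 = $21,809. Earned Income Credit: income exceeds $297,400 by $16,900, which is 9 full-or-partial $2,000 increments; reduction = 9 × $125 = $1,125, leaving $375. total $21,809 + $375 = $22,184
Difference: |$31,275 − $22,184| = $9,091.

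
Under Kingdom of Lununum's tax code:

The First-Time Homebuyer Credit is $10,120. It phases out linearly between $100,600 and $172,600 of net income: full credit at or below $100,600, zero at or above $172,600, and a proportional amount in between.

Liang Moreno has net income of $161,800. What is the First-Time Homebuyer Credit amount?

$1,518

First-Time Homebuyer Credit: $161,800 is $61,200 into a $72,000 phase-out range, leaving 10,800/72,000 of the credit: $10,120 × 10,800/72,000 = $1,518.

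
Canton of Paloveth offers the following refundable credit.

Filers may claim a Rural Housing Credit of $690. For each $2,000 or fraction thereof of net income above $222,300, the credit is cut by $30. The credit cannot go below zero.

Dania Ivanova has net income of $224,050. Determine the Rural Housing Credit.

$660

Rural Housing Credit: income exceeds $222,300 by $1,750, which is 1 full-or-partial $2,000 increment; reduction = 1 × $30 = $30, leaving $660.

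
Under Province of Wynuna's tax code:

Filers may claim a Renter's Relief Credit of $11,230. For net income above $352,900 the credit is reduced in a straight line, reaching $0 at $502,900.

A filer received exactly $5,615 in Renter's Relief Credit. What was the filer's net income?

$427,900

$5,615 is 5,615/11,230 of the full $11,230, so 5,615/11,230 of the $150,000 range has been used: income = $352,900 + $150,000 × 5,615/11,230 = $427,900.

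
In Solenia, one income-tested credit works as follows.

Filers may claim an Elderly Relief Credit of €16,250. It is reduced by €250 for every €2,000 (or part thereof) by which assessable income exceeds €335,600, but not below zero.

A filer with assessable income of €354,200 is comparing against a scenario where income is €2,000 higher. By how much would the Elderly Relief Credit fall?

€250

At €354,200 — income exceeds €335,600 by €18,600, which is 10 full-or-partial €2,000 increments; reduction = 10 × €250 = €2,500, leaving €13,750.
At €356,200 — income exceeds €335,600 by €20,600, which is 11 full-or-partial €2,000 increments; reduction = 11 × €250 = €2,750, leaving €13,500.
Lost: €13,750 − €13,500 = €250.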